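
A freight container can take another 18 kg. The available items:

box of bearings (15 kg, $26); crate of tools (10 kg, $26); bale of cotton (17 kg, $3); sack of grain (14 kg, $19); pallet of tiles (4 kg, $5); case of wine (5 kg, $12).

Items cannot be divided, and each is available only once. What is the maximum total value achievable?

$38

Check high-value combinations within 18 kg:
- crate of tools+case of wine: weight 10+5=15, value 26+12=38
- crate of tools+pallet of tiles: weight 10+4=14, value 26+5=31
- crate of tools: weight 10, value 26
- box of bearings: weight 15, value 26
Best: $38.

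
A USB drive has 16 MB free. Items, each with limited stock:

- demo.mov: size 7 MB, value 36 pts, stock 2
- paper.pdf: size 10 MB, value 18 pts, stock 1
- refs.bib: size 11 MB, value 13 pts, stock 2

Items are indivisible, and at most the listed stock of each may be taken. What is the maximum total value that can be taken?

Top feasible selections:
- 2×demo.mov: size 14, value 72
- 1×demo.mov: size 7, value 36
- 1×paper.pdf: size 10, value 18
Best: 72 pts.

72 pts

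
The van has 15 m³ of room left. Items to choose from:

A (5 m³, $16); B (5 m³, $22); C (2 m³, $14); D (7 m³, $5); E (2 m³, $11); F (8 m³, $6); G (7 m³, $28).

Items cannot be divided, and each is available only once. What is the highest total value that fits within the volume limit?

Check high-value combinations within 15 m³:
- B+C+G: volume 5+2+7=14, value 22+14+28=64
- A+B+C+E: volume 5+5+2+2=14, value 16+22+14+11=63
- B+E+G: volume 5+2+7=14, value 22+11+28=61
Best: $64.

$64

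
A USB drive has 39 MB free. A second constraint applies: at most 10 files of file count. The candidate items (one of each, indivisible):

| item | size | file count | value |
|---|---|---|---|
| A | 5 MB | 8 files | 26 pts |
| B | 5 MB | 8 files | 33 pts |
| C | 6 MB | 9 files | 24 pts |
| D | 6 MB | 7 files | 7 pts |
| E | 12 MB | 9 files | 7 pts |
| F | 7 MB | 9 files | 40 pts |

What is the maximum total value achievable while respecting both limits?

Feasible sets respecting both limits:
- F: size 7, file count 9, value 40
- B: size 5, file count 8, value 33
- A: size 5, file count 8, value 26
Best: 40 pts.

40 pts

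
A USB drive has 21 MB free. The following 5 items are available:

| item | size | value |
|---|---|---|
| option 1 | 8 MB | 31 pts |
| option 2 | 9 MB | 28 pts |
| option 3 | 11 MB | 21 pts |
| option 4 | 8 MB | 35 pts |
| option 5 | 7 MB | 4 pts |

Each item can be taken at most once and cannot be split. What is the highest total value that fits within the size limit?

66 pts

Check high-value combinations within 21 MB:
- option 1+option 4: size 8+8=16, value 31+35=66
- option 2+option 4: size 9+8=17, value 28+35=63
- option 1+option 2: size 8+9=17, value 31+28=59
- option 3+option 4: size 11+8=19, value 21+35=56
Best: 66 pts.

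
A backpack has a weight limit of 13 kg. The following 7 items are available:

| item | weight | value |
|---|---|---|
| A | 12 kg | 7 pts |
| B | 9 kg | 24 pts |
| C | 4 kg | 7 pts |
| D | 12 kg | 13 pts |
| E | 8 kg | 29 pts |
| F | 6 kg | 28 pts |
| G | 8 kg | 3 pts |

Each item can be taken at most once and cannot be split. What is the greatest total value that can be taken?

36 pts

This is a 0/1 knapsack; check combinations near the capacity.
- C+E: weight 4+8=12, value 7+29=36
- C+F: weight 4+6=10, value 7+28=35
- B+C: weight 9+4=13, value 24+7=31
- E: weight 8, value 29
- F: weight 6, value 28
Best: 36 pts.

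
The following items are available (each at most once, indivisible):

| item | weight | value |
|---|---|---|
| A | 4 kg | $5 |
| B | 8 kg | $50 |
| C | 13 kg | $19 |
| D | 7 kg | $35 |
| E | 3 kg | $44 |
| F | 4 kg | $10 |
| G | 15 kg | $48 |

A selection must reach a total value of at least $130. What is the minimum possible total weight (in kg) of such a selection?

Subsets with value ≥ 130, sorted by total weight:
- B+D+E+F: weight 22, value 139
- A+B+D+E: weight 22, value 134
- A+B+D+E+F: weight 26, value 144
- B+E+G: weight 26, value 142
Minimum weight: 22 kg.

22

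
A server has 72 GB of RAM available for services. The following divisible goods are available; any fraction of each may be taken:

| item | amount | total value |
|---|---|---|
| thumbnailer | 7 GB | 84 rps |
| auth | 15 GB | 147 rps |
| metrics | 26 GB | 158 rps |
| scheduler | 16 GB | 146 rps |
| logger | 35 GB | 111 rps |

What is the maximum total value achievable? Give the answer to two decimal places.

Take in order of value per unit:
- thumbnailer (84/7 per unit): all 7 → value 84, running total 84.00
- auth (147/15 per unit): all 15 → value 147, running total 231.00
- scheduler (146/16 per unit): all 16 → value 146, running total 377.00
- metrics (158/26 per unit): all 26 → value 158, running total 535.00
- logger (111/35 per unit): 8 of 35 → value 8×111/35 = 25.3714, running total 560.37
Total 560.37.

560.37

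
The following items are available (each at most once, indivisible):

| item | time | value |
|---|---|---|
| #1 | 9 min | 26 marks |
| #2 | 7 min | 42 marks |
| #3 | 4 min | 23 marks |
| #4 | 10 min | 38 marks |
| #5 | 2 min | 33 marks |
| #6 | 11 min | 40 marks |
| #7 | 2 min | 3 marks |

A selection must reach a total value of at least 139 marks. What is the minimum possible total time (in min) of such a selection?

Subsets with value ≥ 139, sorted by total time:
- #2+#3+#4+#5+#7: time 25, value 139
- #2+#3+#5+#6+#7: time 26, value 141
Minimum time: 25 min.

25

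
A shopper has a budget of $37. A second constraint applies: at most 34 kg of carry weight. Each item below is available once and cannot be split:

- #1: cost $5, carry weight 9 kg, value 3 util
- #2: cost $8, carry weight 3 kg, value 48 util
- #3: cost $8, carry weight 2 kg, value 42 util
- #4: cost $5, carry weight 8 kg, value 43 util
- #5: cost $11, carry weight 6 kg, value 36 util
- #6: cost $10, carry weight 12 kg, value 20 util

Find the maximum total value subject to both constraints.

Feasible sets respecting both limits:
- #1+#2+#3+#4+#5: cost 37, carry weight 28, value 172
- #2+#3+#4+#5: cost 32, carry weight 19, value 169
- #1+#2+#3+#4+#6: cost 36, carry weight 34, value 156
- #2+#3+#4+#6: cost 31, carry weight 25, value 153
Best: 172 util.

172 util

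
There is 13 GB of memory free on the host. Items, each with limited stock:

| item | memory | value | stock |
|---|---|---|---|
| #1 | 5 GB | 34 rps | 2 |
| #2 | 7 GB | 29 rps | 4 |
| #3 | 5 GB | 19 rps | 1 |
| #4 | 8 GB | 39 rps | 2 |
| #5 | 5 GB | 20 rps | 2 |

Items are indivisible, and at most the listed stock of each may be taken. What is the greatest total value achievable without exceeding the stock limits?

Top feasible selections:
- 1×#1 + 1×#4: memory 13, value 73
- 2×#1: memory 10, value 68
- 1×#1 + 1×#2: memory 12, value 63
Best: 73 rps.

73 rps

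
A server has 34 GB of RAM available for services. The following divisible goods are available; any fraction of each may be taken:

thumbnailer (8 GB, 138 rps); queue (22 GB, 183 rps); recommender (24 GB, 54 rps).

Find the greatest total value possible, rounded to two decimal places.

330.00

Take in order of value per unit:
- thumbnailer (138/8 per unit): all 8 → value 138, running total 138.00
- queue (183/22 per unit): all 22 → value 183, running total 321.00
- recommender (54/24 per unit): 4 of 24 → value 4×54/24 = 9.0000, running total 330.00
Total 330.00.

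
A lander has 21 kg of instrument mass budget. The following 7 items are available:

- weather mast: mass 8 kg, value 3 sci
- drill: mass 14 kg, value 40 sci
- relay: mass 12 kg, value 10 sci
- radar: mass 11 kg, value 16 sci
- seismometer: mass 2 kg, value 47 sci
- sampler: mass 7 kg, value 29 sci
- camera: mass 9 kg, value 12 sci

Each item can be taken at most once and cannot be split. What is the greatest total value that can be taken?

92 sci

Check high-value combinations within 21 kg:
- radar+seismometer+sampler: mass 11+2+7=20, value 16+47+29=92
- seismometer+sampler+camera: mass 2+7+9=18, value 47+29+12=88
- drill+seismometer: mass 14+2=16, value 40+47=87
- relay+seismometer+sampler: mass 12+2+7=21, value 10+47+29=86
Best: 92 sci.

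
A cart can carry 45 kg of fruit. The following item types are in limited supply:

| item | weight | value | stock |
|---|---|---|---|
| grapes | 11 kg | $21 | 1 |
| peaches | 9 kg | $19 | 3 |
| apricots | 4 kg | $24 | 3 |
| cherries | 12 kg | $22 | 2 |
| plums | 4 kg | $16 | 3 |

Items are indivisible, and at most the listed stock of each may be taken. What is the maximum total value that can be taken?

$161

Top feasible selections:
- 1×peaches + 3×apricots + 1×cherries + 3×plums: weight 45, value 161
- 1×grapes + 1×peaches + 3×apricots + 3×plums: weight 44, value 160
Best: $161.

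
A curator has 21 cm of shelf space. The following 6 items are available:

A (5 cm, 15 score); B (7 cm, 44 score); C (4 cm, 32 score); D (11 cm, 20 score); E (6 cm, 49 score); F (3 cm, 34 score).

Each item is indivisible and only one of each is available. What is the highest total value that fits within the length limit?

159 score

Check high-value combinations within 21 cm:
- B+C+E+F: length 7+4+6+3=20, value 44+32+49+34=159
- A+B+E+F: length 5+7+6+3=21, value 15+44+49+34=142
- A+C+E+F: length 5+4+6+3=18, value 15+32+49+34=130
- B+E+F: length 7+6+3=16, value 44+49+34=127
Best: 159 score.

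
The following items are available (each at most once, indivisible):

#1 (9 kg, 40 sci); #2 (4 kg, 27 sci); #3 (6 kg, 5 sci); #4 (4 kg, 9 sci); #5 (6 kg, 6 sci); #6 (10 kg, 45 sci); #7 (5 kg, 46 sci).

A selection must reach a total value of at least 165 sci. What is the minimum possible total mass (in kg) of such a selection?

32

Subsets with value ≥ 165, sorted by total mass:
- #1+#2+#4+#6+#7: mass 32, value 167
- #1+#2+#4+#5+#6+#7: mass 38, value 173
Minimum mass: 32 kg.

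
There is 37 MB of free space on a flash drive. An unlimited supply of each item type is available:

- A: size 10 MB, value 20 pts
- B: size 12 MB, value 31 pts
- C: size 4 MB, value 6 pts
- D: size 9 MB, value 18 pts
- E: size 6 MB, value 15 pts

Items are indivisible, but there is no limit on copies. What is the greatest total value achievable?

93 pts

Best value-per-unit is B at 31/12, and filling with it alone uses size 3×12=36. No mix of the others beats 3×31 = 93.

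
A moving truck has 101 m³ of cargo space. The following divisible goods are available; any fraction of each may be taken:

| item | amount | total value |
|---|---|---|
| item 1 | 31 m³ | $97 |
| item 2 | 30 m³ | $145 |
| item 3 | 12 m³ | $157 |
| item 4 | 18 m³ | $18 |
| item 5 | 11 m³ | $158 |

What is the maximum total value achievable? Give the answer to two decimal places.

574.00

Take in order of value per unit:
- item 5 (158/11 per unit): all 11 → value 158, running total 158.00
- item 3 (157/12 per unit): all 12 → value 157, running total 315.00
- item 2 (145/30 per unit): all 30 → value 145, running total 460.00
- item 1 (97/31 per unit): all 31 → value 97, running total 557.00
- item 4 (18/18 per unit): 17 of 18 → value 17×18/18 = 17.0000, running total 574.00
Total 574.00.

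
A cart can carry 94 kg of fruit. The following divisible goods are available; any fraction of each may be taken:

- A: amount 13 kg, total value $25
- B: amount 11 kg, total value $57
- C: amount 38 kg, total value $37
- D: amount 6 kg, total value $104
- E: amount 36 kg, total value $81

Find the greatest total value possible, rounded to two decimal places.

Take in order of value per unit:
- D (104/6 per unit): all 6 → value 104, running total 104.00
- B (57/11 per unit): all 11 → value 57, running total 161.00
- E (81/36 per unit): all 36 → value 81, running total 242.00
- A (25/13 per unit): all 13 → value 25, running total 267.00
- C (37/38 per unit): 28 of 38 → value 28×37/38 = 27.2632, running total 294.26
Total 294.26.

294.26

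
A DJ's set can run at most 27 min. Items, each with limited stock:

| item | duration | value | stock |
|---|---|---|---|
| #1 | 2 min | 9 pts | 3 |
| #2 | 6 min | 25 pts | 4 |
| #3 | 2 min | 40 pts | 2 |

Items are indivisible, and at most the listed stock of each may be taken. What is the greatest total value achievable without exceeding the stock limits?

173 pts

Top feasible selections:
- 2×#1 + 3×#2 + 2×#3: duration 26, value 173
- 1×#1 + 3×#2 + 2×#3: duration 24, value 164
- 3×#1 + 2×#2 + 2×#3: duration 22, value 157
- 3×#2 + 2×#3: duration 22, value 155
Best: 173 pts.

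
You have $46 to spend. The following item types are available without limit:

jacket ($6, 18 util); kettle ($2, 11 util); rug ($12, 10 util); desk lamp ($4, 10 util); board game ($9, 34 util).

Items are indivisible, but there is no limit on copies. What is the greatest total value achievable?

253 util

Best value-per-unit is kettle at 11/2, and filling with it alone uses cost 23×2=46. No mix of the others beats 23×11 = 253.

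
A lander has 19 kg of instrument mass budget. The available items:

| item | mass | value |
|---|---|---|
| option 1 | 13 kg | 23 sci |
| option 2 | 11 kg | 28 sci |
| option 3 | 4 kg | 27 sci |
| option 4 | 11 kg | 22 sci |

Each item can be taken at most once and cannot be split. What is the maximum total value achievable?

55 sci

Check high-value combinations within 19 kg:
- option 2+option 3: mass 11+4=15, value 28+27=55
- option 1+option 3: mass 13+4=17, value 23+27=50
- option 3+option 4: mass 4+11=15, value 27+22=49
Best: 55 sci.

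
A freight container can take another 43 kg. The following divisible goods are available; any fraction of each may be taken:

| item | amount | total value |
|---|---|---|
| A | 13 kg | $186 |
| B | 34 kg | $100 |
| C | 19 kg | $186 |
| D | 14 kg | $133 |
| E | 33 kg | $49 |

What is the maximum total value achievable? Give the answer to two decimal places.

476.50

Take in order of value per unit:
- A (186/13 per unit): all 13 → value 186, running total 186.00
- C (186/19 per unit): all 19 → value 186, running total 372.00
- D (133/14 per unit): 11 of 14 → value 11×133/14 = 104.5000, running total 476.50
Total 476.50.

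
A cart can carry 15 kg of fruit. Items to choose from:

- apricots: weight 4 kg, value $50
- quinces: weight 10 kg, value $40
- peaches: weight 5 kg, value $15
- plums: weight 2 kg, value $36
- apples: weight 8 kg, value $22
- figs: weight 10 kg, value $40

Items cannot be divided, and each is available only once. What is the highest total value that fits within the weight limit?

Check high-value combinations within 15 kg:
- apricots+plums+apples: weight 4+2+8=14, value 50+36+22=108
- apricots+peaches+plums: weight 4+5+2=11, value 50+15+36=101
- apricots+quinces: weight 4+10=14, value 50+40=90
- apricots+figs: weight 4+10=14, value 50+40=90
Best: $108.

$108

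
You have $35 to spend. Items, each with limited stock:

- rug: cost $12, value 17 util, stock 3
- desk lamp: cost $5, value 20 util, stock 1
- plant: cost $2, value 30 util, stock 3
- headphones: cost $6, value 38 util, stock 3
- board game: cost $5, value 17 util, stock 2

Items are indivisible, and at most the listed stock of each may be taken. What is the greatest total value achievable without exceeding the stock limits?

Top feasible selections:
- 1×desk lamp + 3×plant + 3×headphones + 1×board game: cost 34, value 241
- 3×plant + 3×headphones + 2×board game: cost 34, value 238
- 1×desk lamp + 3×plant + 3×headphones: cost 29, value 224
- 3×plant + 3×headphones + 1×board game: cost 29, value 221
Best: 241 util.

241 util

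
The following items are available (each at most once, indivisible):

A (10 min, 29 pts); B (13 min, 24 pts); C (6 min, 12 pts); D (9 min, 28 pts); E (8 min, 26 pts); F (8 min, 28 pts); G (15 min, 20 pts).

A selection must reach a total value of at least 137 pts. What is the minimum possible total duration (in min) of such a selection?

54

Subsets with value ≥ 137, sorted by total duration:
- A+B+C+D+E+F: duration 54, value 147
- A+C+D+E+F+G: duration 56, value 143
- B+C+D+E+F+G: duration 59, value 138
- A+B+C+E+F+G: duration 60, value 139
Minimum duration: 54 min.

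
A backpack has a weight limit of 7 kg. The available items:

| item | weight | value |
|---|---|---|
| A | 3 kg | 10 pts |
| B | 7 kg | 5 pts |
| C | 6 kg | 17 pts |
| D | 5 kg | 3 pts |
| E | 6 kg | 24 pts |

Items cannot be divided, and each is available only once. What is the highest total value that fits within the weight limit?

This is a 0/1 knapsack; check combinations near the capacity.
- E: weight 6, value 24
- C: weight 6, value 17
- A: weight 3, value 10
- B: weight 7, value 5
Best: 24 pts.

24 pts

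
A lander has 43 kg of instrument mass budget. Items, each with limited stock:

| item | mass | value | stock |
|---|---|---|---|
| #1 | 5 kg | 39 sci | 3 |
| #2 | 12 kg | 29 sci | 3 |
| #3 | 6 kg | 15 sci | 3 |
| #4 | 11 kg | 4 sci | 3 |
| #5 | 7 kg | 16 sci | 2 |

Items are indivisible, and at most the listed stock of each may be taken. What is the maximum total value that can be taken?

Top feasible selections:
- 3×#1 + 2×#3 + 2×#5: mass 41, value 179
- 3×#1 + 3×#3 + 1×#5: mass 40, value 178
- 3×#1 + 1×#2 + 2×#5: mass 41, value 178
- 3×#1 + 1×#2 + 1×#3 + 1×#5: mass 40, value 177
Best: 179 sci.

179 sci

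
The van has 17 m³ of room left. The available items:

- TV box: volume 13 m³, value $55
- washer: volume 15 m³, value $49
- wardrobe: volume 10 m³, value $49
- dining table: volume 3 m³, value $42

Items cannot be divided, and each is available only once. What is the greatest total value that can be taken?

This is a 0/1 knapsack; check combinations near the capacity.
- TV box+dining table: volume 13+3=16, value 55+42=97
- wardrobe+dining table: volume 10+3=13, value 49+42=91
- TV box: volume 13, value 55
- wardrobe: volume 10, value 49
Best: $97.

$97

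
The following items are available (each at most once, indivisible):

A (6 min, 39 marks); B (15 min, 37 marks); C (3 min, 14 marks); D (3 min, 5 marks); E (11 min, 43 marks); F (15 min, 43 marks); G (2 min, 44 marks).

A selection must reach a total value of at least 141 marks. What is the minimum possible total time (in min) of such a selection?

25

Subsets with value ≥ 141, sorted by total time:
- A+C+D+E+G: time 25, value 145
- A+C+D+F+G: time 29, value 145
Minimum time: 25 min.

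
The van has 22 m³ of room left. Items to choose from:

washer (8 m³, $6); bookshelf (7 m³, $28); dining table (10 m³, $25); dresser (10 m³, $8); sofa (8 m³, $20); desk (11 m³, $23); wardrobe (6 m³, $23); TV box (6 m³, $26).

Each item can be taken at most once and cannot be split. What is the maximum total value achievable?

$77

This is a 0/1 knapsack; check combinations near the capacity.
- bookshelf+wardrobe+TV box: volume 7+6+6=19, value 28+23+26=77
- bookshelf+sofa+TV box: volume 7+8+6=21, value 28+20+26=74
- dining table+wardrobe+TV box: volume 10+6+6=22, value 25+23+26=74
Best: $77.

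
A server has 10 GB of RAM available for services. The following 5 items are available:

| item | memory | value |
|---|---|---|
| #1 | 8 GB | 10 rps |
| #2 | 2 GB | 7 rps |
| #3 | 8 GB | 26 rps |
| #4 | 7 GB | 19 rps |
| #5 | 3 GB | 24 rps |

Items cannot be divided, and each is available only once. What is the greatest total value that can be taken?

43 rps

Check high-value combinations within 10 GB:
- #4+#5: memory 7+3=10, value 19+24=43
- #2+#3: memory 2+8=10, value 7+26=33
- #2+#5: memory 2+3=5, value 7+24=31
Best: 43 rps.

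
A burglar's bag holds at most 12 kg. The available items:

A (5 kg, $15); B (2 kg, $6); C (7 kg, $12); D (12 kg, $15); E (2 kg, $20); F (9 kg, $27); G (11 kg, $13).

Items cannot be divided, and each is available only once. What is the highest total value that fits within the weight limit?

$47

This is a 0/1 knapsack; check combinations near the capacity.
- E+F: weight 2+9=11, value 20+27=47
- A+B+E: weight 5+2+2=9, value 15+6+20=41
- B+C+E: weight 2+7+2=11, value 6+12+20=38
Best: $47.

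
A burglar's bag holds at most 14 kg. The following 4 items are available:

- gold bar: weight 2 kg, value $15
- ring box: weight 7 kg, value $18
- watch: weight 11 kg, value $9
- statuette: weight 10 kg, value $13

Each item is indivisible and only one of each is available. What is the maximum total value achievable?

Check high-value combinations within 14 kg:
- gold bar+ring box: weight 2+7=9, value 15+18=33
- gold bar+statuette: weight 2+10=12, value 15+13=28
- gold bar+watch: weight 2+11=13, value 15+9=24
Best: $33.

$33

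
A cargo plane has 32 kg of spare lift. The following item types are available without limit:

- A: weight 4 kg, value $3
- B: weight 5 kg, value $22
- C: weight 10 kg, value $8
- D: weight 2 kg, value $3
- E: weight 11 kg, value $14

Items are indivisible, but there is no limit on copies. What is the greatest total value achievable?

$135

Best value-per-unit is B at 22/5; filling with it alone gives 6×22 = 132.
Optimal mix: 6×B + 1×D → weight 32, value 135.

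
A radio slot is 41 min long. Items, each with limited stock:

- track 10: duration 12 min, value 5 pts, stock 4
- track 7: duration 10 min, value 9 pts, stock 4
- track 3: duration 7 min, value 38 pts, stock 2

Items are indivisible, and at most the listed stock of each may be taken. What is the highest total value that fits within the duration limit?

94 pts

Best selections within duration 41 and stock limits:
- 2×track 7 + 2×track 3: duration 34, value 94
- 1×track 10 + 1×track 7 + 2×track 3: duration 36, value 90
Best: 94 pts.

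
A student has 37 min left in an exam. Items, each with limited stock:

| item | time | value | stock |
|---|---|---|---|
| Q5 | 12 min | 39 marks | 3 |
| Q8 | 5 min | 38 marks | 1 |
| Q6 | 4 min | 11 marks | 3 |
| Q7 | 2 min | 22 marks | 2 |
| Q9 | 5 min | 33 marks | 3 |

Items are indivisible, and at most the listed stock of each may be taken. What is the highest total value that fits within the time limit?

220 marks

Top feasible selections:
- 1×Q5 + 1×Q8 + 2×Q7 + 3×Q9: time 36, value 220
- 1×Q8 + 3×Q6 + 2×Q7 + 3×Q9: time 36, value 214
- 1×Q8 + 2×Q6 + 2×Q7 + 3×Q9: time 32, value 203
- 1×Q5 + 1×Q8 + 1×Q7 + 3×Q9: time 34, value 198
Best: 220 marks.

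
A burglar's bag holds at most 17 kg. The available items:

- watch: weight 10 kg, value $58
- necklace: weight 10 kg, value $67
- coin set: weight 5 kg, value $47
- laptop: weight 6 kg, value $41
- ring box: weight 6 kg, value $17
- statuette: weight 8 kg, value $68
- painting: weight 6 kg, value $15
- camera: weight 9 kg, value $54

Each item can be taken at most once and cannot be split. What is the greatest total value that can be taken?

Check high-value combinations within 17 kg:
- statuette+camera: weight 8+9=17, value 68+54=122
- coin set+statuette: weight 5+8=13, value 47+68=115
- necklace+coin set: weight 10+5=15, value 67+47=114
- laptop+statuette: weight 6+8=14, value 41+68=109
Best: $122.

$122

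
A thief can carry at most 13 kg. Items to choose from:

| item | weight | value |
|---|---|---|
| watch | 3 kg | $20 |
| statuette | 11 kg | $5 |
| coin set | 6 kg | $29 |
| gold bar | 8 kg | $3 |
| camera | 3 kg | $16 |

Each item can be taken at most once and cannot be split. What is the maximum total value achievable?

Check high-value combinations within 13 kg:
- watch+coin set+camera: weight 3+6+3=12, value 20+29+16=65
- watch+coin set: weight 3+6=9, value 20+29=49
- coin set+camera: weight 6+3=9, value 29+16=45
- watch+camera: weight 3+3=6, value 20+16=36
Best: $65.

$65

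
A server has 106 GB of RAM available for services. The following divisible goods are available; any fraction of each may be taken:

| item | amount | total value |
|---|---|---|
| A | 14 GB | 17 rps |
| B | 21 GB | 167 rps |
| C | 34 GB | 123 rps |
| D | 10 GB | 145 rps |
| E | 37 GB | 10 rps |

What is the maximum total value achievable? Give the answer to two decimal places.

459.30

Take in order of value per unit:
- D (145/10 per unit): all 10 → value 145, running total 145.00
- B (167/21 per unit): all 21 → value 167, running total 312.00
- C (123/34 per unit): all 34 → value 123, running total 435.00
- A (17/14 per unit): all 14 → value 17, running total 452.00
- E (10/37 per unit): 27 of 37 → value 27×10/37 = 7.2973, running total 459.30
Total 459.30.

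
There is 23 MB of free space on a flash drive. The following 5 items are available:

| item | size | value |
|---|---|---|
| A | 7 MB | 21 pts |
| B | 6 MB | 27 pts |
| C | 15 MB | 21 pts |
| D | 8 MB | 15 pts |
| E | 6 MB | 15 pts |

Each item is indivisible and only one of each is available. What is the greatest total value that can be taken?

63 pts

Check high-value combinations within 23 MB:
- A+B+E: size 7+6+6=19, value 21+27+15=63
- A+B+D: size 7+6+8=21, value 21+27+15=63
- B+D+E: size 6+8+6=20, value 27+15+15=57
- A+D+E: size 7+8+6=21, value 21+15+15=51
Best: 63 pts.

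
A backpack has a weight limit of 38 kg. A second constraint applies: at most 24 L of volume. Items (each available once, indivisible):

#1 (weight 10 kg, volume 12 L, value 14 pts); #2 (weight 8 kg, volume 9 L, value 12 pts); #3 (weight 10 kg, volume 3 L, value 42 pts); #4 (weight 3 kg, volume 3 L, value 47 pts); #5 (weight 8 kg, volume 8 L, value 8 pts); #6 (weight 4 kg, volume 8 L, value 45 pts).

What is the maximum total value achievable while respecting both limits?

146 pts

Feasible sets respecting both limits:
- #2+#3+#4+#6: weight 25, volume 23, value 146
- #3+#4+#5+#6: weight 25, volume 22, value 142
- #3+#4+#6: weight 17, volume 14, value 134
- #2+#3+#4+#5: weight 29, volume 23, value 109
Best: 146 pts.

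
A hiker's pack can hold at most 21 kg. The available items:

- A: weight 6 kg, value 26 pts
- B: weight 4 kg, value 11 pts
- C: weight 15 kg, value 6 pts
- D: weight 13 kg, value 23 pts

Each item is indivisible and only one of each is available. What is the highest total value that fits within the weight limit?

49 pts

Check high-value combinations within 21 kg:
- A+D: weight 6+13=19, value 26+23=49
- A+B: weight 6+4=10, value 26+11=37
- B+D: weight 4+13=17, value 11+23=34
- A+C: weight 6+15=21, value 26+6=32
Best: 49 pts.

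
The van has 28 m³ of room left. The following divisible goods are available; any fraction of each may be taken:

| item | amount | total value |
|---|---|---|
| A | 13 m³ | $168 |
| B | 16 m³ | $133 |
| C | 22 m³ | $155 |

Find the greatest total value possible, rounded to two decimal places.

292.69

Take in order of value per unit:
- A (168/13 per unit): all 13 → value 168, running total 168.00
- B (133/16 per unit): 15 of 16 → value 15×133/16 = 124.6875, running total 292.69
Total 292.69.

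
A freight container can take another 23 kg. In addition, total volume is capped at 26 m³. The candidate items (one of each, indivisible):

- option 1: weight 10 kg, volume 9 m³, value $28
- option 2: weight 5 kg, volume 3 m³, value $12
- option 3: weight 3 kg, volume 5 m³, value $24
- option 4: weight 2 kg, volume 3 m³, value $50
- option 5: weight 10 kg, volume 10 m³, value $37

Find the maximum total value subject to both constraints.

$123

Feasible sets respecting both limits:
- option 2+option 3+option 4+option 5: weight 20, volume 21, value 123
- option 1+option 4+option 5: weight 22, volume 22, value 115
- option 1+option 2+option 3+option 4: weight 20, volume 20, value 114
- option 3+option 4+option 5: weight 15, volume 18, value 111
Best: $123.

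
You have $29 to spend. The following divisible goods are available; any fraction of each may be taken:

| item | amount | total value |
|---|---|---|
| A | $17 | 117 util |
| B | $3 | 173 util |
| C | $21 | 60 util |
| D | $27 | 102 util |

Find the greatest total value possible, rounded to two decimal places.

324.00

Take in order of value per unit:
- B (173/3 per unit): all 3 → value 173, running total 173.00
- A (117/17 per unit): all 17 → value 117, running total 290.00
- D (102/27 per unit): 9 of 27 → value 9×102/27 = 34.0000, running total 324.00
Total 324.00.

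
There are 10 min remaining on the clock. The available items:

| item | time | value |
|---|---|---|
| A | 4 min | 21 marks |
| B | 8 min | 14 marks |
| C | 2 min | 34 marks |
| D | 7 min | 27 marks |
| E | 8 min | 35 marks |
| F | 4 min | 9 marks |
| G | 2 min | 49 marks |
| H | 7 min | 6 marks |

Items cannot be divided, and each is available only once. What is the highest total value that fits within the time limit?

104 marks

Check high-value combinations within 10 min:
- A+C+G: time 4+2+2=8, value 21+34+49=104
- C+F+G: time 2+4+2=8, value 34+9+49=92
- E+G: time 8+2=10, value 35+49=84
- C+G: time 2+2=4, value 34+49=83
- A+F+G: time 4+4+2=10, value 21+9+49=79
Best: 104 marks.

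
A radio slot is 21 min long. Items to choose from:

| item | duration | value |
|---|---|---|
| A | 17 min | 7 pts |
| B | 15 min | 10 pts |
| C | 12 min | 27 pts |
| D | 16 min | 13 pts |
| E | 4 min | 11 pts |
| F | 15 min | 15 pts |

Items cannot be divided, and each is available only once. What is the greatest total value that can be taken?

Check high-value combinations within 21 min:
- C+E: duration 12+4=16, value 27+11=38
- C: duration 12, value 27
- E+F: duration 4+15=19, value 11+15=26
- D+E: duration 16+4=20, value 13+11=24
Best: 38 pts.

38 pts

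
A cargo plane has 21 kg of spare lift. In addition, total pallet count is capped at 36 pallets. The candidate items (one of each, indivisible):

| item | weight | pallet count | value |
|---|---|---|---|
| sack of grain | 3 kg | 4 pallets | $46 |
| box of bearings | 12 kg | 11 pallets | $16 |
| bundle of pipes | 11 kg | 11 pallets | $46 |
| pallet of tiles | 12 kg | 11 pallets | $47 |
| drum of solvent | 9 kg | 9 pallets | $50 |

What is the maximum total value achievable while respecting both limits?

$97

Feasible sets respecting both limits:
- pallet of tiles+drum of solvent: weight 21, pallet count 20, value 97
- sack of grain+drum of solvent: weight 12, pallet count 13, value 96
- bundle of pipes+drum of solvent: weight 20, pallet count 20, value 96
- sack of grain+pallet of tiles: weight 15, pallet count 15, value 93
Best: $97.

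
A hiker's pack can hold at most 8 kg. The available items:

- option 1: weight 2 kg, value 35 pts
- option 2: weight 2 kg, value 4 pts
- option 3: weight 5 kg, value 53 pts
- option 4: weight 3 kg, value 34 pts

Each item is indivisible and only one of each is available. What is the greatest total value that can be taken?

Check high-value combinations within 8 kg:
- option 1+option 3: weight 2+5=7, value 35+53=88
- option 3+option 4: weight 5+3=8, value 53+34=87
- option 1+option 2+option 4: weight 2+2+3=7, value 35+4+34=73
- option 1+option 4: weight 2+3=5, value 35+34=69
Best: 88 pts.

88 pts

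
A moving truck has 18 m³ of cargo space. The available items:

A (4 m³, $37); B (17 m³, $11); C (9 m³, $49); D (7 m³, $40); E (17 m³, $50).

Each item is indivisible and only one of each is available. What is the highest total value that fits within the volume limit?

Check high-value combinations within 18 m³:
- C+D: volume 9+7=16, value 49+40=89
- A+C: volume 4+9=13, value 37+49=86
- A+D: volume 4+7=11, value 37+40=77
- E: volume 17, value 50
Best: $89.

$89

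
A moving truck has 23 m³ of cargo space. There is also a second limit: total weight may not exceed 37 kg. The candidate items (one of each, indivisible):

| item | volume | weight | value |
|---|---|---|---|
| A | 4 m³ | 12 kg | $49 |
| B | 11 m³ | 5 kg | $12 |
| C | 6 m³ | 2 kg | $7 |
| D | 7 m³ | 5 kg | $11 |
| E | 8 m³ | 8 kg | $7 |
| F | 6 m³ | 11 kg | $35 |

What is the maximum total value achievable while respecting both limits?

Feasible sets respecting both limits:
- A+C+D+F: volume 23, weight 30, value 102
- A+B+F: volume 21, weight 28, value 96
- A+D+F: volume 17, weight 28, value 95
Best: $102.

$102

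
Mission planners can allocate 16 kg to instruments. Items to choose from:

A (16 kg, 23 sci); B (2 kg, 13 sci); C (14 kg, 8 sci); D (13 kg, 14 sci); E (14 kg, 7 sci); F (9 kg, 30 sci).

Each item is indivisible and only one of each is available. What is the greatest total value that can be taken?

43 sci

Check high-value combinations within 16 kg:
- B+F: mass 2+9=11, value 13+30=43
- F: mass 9, value 30
- B+D: mass 2+13=15, value 13+14=27
- A: mass 16, value 23
Best: 43 sci.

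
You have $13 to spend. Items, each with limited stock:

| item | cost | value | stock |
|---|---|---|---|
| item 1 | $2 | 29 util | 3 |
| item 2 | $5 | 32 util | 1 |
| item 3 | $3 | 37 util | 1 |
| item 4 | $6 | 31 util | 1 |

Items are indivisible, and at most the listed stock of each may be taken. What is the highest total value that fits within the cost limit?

Top feasible selections:
- 2×item 1 + 1×item 2 + 1×item 3: cost 12, value 127
- 2×item 1 + 1×item 3 + 1×item 4: cost 13, value 126
- 3×item 1 + 1×item 3: cost 9, value 124
- 3×item 1 + 1×item 2: cost 11, value 119
Best: 127 util.

127 util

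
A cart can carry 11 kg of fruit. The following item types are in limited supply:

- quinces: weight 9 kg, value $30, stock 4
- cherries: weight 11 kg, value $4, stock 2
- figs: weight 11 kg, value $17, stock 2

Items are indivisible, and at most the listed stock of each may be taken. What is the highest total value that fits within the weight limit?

Top feasible selections:
- 1×quinces: weight 9, value 30
- 1×figs: weight 11, value 17
- 1×cherries: weight 11, value 4
Best: $30.

$30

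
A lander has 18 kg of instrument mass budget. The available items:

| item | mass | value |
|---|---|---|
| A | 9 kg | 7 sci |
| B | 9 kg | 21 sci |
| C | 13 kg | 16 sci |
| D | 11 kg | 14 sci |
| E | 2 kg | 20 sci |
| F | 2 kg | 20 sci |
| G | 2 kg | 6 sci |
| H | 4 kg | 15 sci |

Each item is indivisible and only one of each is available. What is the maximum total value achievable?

76 sci

This is a 0/1 knapsack; check combinations near the capacity.
- B+E+F+H: mass 9+2+2+4=17, value 21+20+20+15=76
- B+E+F+G: mass 9+2+2+2=15, value 21+20+20+6=67
- A+E+F+H: mass 9+2+2+4=17, value 7+20+20+15=62
- B+E+G+H: mass 9+2+2+4=17, value 21+20+6+15=62
Best: 76 sci.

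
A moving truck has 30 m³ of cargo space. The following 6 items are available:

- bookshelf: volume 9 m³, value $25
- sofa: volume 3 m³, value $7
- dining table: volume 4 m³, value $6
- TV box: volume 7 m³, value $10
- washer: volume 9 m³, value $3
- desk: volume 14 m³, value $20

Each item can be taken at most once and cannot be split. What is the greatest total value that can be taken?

Check high-value combinations within 30 m³:
- bookshelf+sofa+dining table+desk: volume 9+3+4+14=30, value 25+7+6+20=58
- bookshelf+TV box+desk: volume 9+7+14=30, value 25+10+20=55
- bookshelf+sofa+desk: volume 9+3+14=26, value 25+7+20=52
Best: $58.

$58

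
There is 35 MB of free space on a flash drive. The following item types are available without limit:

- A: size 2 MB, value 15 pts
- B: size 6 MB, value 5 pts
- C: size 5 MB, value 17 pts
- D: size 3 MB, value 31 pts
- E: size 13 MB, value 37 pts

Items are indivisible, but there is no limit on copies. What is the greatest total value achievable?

Best value-per-unit is D at 31/3; filling with it alone gives 11×31 = 341.
Optimal mix: 1×A + 11×D → size 35, value 356.

356 pts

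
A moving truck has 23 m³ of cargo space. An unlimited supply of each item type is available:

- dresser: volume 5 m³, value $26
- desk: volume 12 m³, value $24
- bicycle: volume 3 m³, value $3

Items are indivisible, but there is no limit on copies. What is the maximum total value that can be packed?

$107

Best value-per-unit is dresser at 26/5; filling with it alone gives 4×26 = 104.
Optimal mix: 4×dresser + 1×bicycle → volume 23, value 107.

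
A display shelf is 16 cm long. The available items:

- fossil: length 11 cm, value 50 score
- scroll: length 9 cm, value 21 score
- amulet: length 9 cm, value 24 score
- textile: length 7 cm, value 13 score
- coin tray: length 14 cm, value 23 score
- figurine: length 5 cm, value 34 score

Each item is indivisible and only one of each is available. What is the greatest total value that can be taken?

84 score

This is a 0/1 knapsack; check combinations near the capacity.
- fossil+figurine: length 11+5=16, value 50+34=84
- amulet+figurine: length 9+5=14, value 24+34=58
- scroll+figurine: length 9+5=14, value 21+34=55
Best: 84 score.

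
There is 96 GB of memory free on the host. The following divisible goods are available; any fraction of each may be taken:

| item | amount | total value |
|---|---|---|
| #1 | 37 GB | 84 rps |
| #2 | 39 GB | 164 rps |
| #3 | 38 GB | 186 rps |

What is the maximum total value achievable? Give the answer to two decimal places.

393.14

Take in order of value per unit:
- #3 (186/38 per unit): all 38 → value 186, running total 186.00
- #2 (164/39 per unit): all 39 → value 164, running total 350.00
- #1 (84/37 per unit): 19 of 37 → value 19×84/37 = 43.1351, running total 393.14
Total 393.14.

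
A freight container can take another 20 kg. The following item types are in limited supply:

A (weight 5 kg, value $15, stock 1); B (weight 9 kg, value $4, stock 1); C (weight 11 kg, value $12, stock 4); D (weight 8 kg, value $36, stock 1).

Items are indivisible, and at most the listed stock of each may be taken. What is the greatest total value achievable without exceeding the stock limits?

Top feasible selections:
- 1×A + 1×D: weight 13, value 51
- 1×C + 1×D: weight 19, value 48
- 1×B + 1×D: weight 17, value 40
Best: $51.

$51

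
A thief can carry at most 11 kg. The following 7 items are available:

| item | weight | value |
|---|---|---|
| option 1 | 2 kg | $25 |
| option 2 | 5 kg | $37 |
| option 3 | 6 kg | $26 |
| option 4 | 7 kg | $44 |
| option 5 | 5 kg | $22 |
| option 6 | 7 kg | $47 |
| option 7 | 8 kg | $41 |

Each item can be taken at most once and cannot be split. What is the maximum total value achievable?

This is a 0/1 knapsack; check combinations near the capacity.
- option 1+option 6: weight 2+7=9, value 25+47=72
- option 1+option 4: weight 2+7=9, value 25+44=69
- option 1+option 7: weight 2+8=10, value 25+41=66
- option 2+option 3: weight 5+6=11, value 37+26=63
- option 1+option 2: weight 2+5=7, value 25+37=62
Best: $72.

$72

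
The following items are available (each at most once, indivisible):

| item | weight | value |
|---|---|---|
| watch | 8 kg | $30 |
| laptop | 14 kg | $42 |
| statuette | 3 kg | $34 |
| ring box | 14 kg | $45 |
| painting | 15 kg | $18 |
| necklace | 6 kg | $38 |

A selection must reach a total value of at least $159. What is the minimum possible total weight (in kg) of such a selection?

Subsets with value ≥ 159, sorted by total weight:
- laptop+statuette+ring box+necklace: weight 37, value 159
- watch+laptop+statuette+ring box+necklace: weight 45, value 189
- watch+statuette+ring box+painting+necklace: weight 46, value 165
Minimum weight: 37 kg.

37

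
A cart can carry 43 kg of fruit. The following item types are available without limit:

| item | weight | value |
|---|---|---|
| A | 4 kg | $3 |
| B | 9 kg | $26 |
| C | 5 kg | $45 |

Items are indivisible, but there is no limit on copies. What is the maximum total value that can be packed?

Best value-per-unit is C at 45/5, and filling with it alone uses weight 8×5=40. No mix of the others beats 8×45 = 360.

$360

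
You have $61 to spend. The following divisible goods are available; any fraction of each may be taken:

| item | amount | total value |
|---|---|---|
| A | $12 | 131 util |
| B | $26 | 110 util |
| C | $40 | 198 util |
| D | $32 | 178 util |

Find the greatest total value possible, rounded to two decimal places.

393.15

Take in order of value per unit:
- A (131/12 per unit): all 12 → value 131, running total 131.00
- D (178/32 per unit): all 32 → value 178, running total 309.00
- C (198/40 per unit): 17 of 40 → value 17×198/40 = 84.1500, running total 393.15
Total 393.15.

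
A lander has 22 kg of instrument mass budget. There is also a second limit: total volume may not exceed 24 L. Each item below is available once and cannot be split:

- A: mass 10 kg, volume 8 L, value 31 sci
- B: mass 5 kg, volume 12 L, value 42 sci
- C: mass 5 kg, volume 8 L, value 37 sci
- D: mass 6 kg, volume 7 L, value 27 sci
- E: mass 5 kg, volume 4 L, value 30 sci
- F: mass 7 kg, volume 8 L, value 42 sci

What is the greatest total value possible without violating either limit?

Feasible sets respecting both limits:
- B+E+F: mass 17, volume 24, value 114
- A+C+F: mass 22, volume 24, value 110
- B+C+E: mass 15, volume 24, value 109
Best: 114 sci.

114 sci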